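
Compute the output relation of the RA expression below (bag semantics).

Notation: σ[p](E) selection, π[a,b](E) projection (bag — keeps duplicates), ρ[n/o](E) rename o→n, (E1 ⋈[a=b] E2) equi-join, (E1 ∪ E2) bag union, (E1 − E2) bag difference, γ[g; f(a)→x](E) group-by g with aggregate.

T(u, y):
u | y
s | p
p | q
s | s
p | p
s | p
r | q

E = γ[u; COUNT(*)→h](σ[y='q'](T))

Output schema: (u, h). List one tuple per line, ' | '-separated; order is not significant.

Subexpression sizes:
  T → 6
  σ[y='q'](T) → 2
  γ[u; COUNT(*)→h](σ[y='q'](T)) → 2

== RESULT ==
u | h
p | 1
r | 1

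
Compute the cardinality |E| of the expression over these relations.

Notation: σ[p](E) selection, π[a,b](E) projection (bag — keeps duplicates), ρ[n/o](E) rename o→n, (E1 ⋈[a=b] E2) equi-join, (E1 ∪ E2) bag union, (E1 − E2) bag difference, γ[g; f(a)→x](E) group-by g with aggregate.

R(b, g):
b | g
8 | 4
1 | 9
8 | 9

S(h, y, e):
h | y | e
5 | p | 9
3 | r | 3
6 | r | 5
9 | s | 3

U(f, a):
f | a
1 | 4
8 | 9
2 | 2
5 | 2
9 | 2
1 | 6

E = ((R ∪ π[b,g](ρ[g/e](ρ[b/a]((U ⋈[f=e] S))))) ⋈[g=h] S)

Subexpression sizes:
  R → 3
  U → 6
  S → 4
  (U ⋈[f=e] S) → 2
  ρ[b/a]((U ⋈[f=e] S)) → 2
  ρ[g/e](ρ[b/a]((U ⋈[f=e] S))) → 2
  π[b,g](ρ[g/e](ρ[b/a]((U ⋈[f=e] S)))) → 2
  (R ∪ π[b,g](ρ[g/e](ρ[b/a]((U ⋈[f=e] S))))) → 5
  S → 4
  ((R ∪ π[b,g](ρ[g/e](ρ[b/a]((U ⋈[f=e] S))))) ⋈[g=h] S) → 4

|E| = 4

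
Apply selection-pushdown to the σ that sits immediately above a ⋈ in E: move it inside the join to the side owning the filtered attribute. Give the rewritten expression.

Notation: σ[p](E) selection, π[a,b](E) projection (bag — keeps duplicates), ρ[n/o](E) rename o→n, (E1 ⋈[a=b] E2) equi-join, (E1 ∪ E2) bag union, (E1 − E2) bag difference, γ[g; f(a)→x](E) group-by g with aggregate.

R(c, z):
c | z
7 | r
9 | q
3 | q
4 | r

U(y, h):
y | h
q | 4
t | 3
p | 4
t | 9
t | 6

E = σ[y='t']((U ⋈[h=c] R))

σ filters on y, owned by the left side.
E' = (σ[y='t'](U) ⋈[h=c] R)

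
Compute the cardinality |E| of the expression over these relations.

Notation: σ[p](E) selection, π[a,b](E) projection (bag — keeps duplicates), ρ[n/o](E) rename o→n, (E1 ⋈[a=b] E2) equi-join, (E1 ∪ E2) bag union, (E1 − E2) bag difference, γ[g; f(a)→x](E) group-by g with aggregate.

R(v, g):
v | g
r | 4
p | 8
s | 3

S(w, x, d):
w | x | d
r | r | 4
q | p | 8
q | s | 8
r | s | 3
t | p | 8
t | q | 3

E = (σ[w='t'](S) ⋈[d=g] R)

Stepwise |·|:
  S → 6
  σ[w='t'](S) → 2
  R → 3
  (σ[w='t'](S) ⋈[d=g] R) → 2

|E| = 2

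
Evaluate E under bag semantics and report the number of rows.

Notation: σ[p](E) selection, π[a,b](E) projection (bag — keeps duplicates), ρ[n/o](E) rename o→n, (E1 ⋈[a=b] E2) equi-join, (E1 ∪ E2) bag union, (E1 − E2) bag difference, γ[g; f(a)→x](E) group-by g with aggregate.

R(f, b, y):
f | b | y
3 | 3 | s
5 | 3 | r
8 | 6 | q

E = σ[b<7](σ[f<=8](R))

Subexpression sizes:
  R → 3
  σ[f<=8](R) → 3
  σ[b<7](σ[f<=8](R)) → 3

|E| = 3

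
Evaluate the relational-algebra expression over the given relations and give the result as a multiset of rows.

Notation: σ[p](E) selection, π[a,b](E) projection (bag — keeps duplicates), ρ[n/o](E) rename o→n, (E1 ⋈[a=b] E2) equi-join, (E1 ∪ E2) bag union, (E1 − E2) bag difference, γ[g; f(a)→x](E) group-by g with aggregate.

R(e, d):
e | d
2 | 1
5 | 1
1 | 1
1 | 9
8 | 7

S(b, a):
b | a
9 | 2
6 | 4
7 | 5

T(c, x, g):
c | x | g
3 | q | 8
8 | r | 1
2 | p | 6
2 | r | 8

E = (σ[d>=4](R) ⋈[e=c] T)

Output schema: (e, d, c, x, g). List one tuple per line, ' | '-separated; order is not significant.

Stepwise |·|:
  R → 5
  σ[d>=4](R) → 2
  T → 4
  (σ[d>=4](R) ⋈[e=c] T) → 1

== RESULT ==
e | d | c | x | g
8 | 7 | 8 | r | 1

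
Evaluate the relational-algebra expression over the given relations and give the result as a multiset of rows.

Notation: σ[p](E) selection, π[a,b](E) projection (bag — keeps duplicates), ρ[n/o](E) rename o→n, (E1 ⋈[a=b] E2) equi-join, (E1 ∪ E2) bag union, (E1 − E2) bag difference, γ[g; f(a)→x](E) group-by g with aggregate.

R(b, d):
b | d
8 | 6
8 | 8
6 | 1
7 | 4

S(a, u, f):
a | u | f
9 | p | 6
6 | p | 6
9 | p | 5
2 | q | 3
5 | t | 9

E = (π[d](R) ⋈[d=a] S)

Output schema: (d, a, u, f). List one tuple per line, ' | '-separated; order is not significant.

Stepwise |·|:
  R → 4
  π[d](R) → 4
  S → 5
  (π[d](R) ⋈[d=a] S) → 1

== RESULT ==
d | a | u | f
6 | 6 | p | 6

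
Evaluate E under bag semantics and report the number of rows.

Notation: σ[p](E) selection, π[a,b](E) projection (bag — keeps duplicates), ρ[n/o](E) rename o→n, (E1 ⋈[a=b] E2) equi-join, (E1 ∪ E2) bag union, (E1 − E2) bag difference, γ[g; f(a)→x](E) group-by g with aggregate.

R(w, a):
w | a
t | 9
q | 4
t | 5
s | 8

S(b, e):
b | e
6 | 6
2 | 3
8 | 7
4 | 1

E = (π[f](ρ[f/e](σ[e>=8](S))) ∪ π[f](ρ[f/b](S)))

Row counts bottom-up:
  S → 4
  σ[e>=8](S) → 0
  ρ[f/e](σ[e>=8](S)) → 0
  π[f](ρ[f/e](σ[e>=8](S))) → 0
  S → 4
  ρ[f/b](S) → 4
  π[f](ρ[f/b](S)) → 4
  (π[f](ρ[f/e](σ[e>=8](S))) ∪ π[f](ρ[f/b](S))) → 4

|E| = 4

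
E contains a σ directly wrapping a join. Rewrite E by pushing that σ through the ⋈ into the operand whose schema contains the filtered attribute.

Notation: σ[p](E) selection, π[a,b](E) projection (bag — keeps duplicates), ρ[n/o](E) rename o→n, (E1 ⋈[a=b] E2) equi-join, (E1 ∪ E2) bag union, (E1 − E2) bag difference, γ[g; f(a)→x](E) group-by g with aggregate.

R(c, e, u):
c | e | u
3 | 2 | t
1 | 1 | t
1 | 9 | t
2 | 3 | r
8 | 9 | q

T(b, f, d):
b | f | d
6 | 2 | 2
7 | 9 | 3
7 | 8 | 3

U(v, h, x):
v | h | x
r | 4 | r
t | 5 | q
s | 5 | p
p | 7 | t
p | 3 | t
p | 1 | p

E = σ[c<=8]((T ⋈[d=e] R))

σ filters on c, owned by the right side.
E' = (T ⋈[d=e] σ[c<=8](R))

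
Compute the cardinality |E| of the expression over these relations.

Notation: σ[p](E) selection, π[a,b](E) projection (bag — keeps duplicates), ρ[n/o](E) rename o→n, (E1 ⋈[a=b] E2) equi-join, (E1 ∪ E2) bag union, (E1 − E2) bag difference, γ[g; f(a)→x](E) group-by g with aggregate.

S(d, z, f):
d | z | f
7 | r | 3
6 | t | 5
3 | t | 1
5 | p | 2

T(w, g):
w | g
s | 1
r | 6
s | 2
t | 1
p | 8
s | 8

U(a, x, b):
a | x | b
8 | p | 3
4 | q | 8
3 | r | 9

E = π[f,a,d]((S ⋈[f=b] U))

Row counts bottom-up:
  S → 4
  U → 3
  (S ⋈[f=b] U) → 1
  π[f,a,d]((S ⋈[f=b] U)) → 1

|E| = 1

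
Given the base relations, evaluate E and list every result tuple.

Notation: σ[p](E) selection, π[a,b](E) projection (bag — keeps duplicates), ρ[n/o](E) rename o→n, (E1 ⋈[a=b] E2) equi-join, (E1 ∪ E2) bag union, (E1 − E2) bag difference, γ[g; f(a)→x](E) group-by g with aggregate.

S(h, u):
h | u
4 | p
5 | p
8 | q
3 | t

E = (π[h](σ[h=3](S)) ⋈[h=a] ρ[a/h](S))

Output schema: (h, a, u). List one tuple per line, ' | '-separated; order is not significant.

Row counts bottom-up:
  S → 4
  σ[h=3](S) → 1
  π[h](σ[h=3](S)) → 1
  S → 4
  ρ[a/h](S) → 4
  (π[h](σ[h=3](S)) ⋈[h=a] ρ[a/h](S)) → 1

== RESULT ==
h | a | u
3 | 3 | t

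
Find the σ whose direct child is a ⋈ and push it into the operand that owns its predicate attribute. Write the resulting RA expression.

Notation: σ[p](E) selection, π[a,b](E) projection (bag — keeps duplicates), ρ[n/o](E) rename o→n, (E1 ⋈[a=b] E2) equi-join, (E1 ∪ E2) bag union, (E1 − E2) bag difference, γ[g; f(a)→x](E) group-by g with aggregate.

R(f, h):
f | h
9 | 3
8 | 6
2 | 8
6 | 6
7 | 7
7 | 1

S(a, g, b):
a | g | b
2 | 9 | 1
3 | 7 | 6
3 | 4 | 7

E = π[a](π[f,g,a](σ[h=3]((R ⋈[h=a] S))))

σ filters on h, owned by the left side.
E' = π[a](π[f,g,a]((σ[h=3](R) ⋈[h=a] S)))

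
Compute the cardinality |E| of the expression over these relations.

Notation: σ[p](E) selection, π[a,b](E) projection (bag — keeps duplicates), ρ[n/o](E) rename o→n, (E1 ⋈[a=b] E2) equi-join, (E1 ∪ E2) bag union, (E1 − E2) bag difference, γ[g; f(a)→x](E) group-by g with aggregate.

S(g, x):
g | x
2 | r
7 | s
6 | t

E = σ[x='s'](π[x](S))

Subexpression sizes:
  S → 3
  π[x](S) → 3
  σ[x='s'](π[x](S)) → 1

|E| = 1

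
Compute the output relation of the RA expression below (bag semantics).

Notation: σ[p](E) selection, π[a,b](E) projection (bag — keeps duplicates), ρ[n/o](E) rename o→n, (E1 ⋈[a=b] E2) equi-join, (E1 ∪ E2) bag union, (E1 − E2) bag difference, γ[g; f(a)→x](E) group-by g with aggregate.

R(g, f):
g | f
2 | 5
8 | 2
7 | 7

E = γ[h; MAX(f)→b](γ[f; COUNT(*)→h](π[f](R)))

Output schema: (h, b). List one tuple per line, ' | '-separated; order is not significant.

Row counts bottom-up:
  R → 3
  π[f](R) → 3
  γ[f; COUNT(*)→h](π[f](R)) → 3
  γ[h; MAX(f)→b](γ[f; COUNT(*)→h](π[f](R))) → 1

== RESULT ==
h | b
1 | 7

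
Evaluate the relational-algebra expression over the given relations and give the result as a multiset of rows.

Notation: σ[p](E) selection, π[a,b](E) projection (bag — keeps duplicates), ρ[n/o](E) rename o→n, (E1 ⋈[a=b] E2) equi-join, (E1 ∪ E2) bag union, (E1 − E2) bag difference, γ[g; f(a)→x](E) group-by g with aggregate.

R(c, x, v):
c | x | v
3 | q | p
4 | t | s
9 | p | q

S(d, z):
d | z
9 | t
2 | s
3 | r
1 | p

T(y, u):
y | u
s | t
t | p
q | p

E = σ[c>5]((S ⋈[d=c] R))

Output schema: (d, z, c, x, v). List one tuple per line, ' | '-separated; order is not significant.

Row counts bottom-up:
  S → 4
  R → 3
  (S ⋈[d=c] R) → 2
  σ[c>5]((S ⋈[d=c] R)) → 1

== RESULT ==
d | z | c | x | v
9 | t | 9 | p | q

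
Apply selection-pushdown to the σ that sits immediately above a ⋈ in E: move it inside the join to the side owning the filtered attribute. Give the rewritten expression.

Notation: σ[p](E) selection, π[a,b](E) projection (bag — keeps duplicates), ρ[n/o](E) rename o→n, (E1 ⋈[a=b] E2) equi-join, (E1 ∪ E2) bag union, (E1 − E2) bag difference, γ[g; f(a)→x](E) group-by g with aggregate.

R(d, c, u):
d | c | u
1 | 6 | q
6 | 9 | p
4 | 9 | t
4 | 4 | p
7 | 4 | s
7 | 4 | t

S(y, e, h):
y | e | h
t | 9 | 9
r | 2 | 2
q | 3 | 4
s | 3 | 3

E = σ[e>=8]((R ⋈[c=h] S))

σ filters on e, owned by the right side.
E' = (R ⋈[c=h] σ[e>=8](S))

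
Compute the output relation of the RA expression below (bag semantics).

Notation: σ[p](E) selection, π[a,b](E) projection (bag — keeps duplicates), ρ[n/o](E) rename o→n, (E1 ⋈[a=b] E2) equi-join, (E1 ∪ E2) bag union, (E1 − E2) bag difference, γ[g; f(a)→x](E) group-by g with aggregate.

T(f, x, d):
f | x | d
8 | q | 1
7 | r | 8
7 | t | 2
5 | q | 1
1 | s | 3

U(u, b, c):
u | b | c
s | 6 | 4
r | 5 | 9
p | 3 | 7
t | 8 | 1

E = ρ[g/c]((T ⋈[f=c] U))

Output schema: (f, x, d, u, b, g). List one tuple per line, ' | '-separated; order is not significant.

Per-node cardinality:
  T → 5
  U → 4
  (T ⋈[f=c] U) → 3
  ρ[g/c]((T ⋈[f=c] U)) → 3

== RESULT ==
f | x | d | u | b | g
1 | s | 3 | t | 8 | 1
7 | r | 8 | p | 3 | 7
7 | t | 2 | p | 3 | 7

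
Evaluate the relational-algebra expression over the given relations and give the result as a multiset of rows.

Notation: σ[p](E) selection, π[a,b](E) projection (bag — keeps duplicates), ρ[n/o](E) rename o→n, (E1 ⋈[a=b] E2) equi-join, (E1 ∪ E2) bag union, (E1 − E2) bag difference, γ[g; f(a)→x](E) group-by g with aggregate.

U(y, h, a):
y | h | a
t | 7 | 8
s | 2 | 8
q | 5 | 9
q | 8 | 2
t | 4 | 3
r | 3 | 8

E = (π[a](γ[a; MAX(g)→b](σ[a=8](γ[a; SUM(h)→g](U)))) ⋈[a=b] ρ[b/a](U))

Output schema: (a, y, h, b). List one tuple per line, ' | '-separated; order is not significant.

Stepwise |·|:
  U → 6
  γ[a; SUM(h)→g](U) → 4
  σ[a=8](γ[a; SUM(h)→g](U)) → 1
  γ[a; MAX(g)→b](σ[a=8](γ[a; SUM(h)→g](U))) → 1
  π[a](γ[a; MAX(g)→b](σ[a=8](γ[a; SUM(h)→g](U)))) → 1
  U → 6
  ρ[b/a](U) → 6
  (π[a](γ[a; MAX(g)→b](σ[a=8](γ[a; SUM(h)→g](U)))) ⋈[a=b] ρ[b/a](U)) → 3

== RESULT ==
a | y | h | b
8 | r | 3 | 8
8 | s | 2 | 8
8 | t | 7 | 8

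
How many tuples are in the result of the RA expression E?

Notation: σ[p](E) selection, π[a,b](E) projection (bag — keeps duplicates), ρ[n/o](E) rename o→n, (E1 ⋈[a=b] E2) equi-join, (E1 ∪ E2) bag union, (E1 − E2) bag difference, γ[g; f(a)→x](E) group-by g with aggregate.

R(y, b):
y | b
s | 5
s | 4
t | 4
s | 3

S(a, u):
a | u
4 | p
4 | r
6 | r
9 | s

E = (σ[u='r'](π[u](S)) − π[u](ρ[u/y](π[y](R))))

Subexpression sizes:
  S → 4
  π[u](S) → 4
  σ[u='r'](π[u](S)) → 2
  R → 4
  π[y](R) → 4
  ρ[u/y](π[y](R)) → 4
  π[u](ρ[u/y](π[y](R))) → 4
  (σ[u='r'](π[u](S)) − π[u](ρ[u/y](π[y](R)))) → 2

|E| = 2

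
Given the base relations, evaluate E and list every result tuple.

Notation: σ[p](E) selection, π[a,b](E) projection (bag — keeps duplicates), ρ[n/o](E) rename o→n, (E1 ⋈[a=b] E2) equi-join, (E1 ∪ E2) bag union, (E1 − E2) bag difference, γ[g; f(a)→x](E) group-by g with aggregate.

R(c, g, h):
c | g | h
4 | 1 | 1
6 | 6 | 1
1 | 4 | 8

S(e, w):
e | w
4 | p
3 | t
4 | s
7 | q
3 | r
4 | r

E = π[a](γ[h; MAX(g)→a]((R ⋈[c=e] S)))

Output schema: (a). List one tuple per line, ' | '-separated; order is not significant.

Subexpression sizes:
  R → 3
  S → 6
  (R ⋈[c=e] S) → 3
  γ[h; MAX(g)→a]((R ⋈[c=e] S)) → 1
  π[a](γ[h; MAX(g)→a]((R ⋈[c=e] S))) → 1

== RESULT ==
a
1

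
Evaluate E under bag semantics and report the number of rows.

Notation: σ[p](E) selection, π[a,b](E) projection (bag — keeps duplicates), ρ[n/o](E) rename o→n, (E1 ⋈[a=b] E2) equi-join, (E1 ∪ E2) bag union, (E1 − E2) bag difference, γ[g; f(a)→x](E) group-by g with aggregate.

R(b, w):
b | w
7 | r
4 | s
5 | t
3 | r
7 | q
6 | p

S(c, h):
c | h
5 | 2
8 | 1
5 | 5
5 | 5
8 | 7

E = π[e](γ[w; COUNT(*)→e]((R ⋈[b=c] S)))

Stepwise |·|:
  R → 6
  S → 5
  (R ⋈[b=c] S) → 3
  γ[w; COUNT(*)→e]((R ⋈[b=c] S)) → 1
  π[e](γ[w; COUNT(*)→e]((R ⋈[b=c] S))) → 1

|E| = 1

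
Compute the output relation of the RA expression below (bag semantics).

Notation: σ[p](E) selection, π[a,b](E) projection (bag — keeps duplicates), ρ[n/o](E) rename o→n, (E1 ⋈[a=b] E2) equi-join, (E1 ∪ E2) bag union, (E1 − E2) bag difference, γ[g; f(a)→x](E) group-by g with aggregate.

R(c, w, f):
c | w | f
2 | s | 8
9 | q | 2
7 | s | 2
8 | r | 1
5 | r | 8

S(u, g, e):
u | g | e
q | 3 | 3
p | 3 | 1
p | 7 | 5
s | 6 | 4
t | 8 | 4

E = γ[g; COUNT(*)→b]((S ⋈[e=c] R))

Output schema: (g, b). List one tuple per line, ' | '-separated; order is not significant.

Per-node cardinality:
  S → 5
  R → 5
  (S ⋈[e=c] R) → 1
  γ[g; COUNT(*)→b]((S ⋈[e=c] R)) → 1

== RESULT ==
g | b
7 | 1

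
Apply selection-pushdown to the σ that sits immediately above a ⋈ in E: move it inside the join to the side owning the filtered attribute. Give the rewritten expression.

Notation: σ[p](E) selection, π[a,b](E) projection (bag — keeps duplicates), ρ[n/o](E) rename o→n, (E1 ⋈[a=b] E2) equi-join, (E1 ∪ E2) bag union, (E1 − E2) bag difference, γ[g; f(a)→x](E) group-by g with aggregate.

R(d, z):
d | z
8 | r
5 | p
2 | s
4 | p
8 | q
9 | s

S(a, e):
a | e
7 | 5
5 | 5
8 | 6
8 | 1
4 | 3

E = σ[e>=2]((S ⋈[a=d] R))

σ filters on e, owned by the left side.
E' = (σ[e>=2](S) ⋈[a=d] R)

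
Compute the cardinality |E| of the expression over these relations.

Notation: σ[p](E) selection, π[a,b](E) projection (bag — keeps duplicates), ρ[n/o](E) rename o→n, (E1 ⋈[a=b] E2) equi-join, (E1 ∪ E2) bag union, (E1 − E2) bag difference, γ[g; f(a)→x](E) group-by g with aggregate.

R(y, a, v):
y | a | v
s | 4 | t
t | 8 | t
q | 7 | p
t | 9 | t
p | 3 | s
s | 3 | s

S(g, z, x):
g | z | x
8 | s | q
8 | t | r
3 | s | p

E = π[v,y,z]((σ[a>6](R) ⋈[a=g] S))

Row counts bottom-up:
  R → 6
  σ[a>6](R) → 3
  S → 3
  (σ[a>6](R) ⋈[a=g] S) → 2
  π[v,y,z]((σ[a>6](R) ⋈[a=g] S)) → 2

|E| = 2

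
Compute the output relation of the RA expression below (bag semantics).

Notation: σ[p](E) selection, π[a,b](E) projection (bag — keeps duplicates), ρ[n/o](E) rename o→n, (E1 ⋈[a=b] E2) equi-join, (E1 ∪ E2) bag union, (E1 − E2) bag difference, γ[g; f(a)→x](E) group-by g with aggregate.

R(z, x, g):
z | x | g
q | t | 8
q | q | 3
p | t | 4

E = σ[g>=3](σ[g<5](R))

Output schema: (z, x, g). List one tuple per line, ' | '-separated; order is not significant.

Subexpression sizes:
  R → 3
  σ[g<5](R) → 2
  σ[g>=3](σ[g<5](R)) → 2

== RESULT ==
z | x | g
p | t | 4
q | q | 3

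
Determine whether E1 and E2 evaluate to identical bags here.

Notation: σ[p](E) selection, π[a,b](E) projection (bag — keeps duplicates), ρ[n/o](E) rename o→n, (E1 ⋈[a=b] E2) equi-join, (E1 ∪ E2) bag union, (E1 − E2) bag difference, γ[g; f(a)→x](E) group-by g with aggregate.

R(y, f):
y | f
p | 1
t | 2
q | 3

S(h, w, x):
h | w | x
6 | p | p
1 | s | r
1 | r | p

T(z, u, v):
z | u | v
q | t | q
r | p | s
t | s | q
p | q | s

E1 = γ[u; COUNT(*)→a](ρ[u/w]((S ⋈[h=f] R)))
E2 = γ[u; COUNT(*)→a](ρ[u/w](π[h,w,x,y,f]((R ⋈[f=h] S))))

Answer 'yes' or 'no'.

E1 stepwise |·|:
  S → 3
  R → 3
  (S ⋈[h=f] R) → 2
  ρ[u/w]((S ⋈[h=f] R)) → 2
  γ[u; COUNT(*)→a](ρ[u/w]((S ⋈[h=f] R))) → 2
E2 stepwise |·|:
  R → 3
  S → 3
  (R ⋈[f=h] S) → 2
  π[h,w,x,y,f]((R ⋈[f=h] S)) → 2
  ρ[u/w](π[h,w,x,y,f]((R ⋈[f=h] S))) → 2
  γ[u; COUNT(*)→a](ρ[u/w](π[h,w,x,y,f]((R ⋈[f=h] S)))) → 2

E1 and E2 produce the same multiset:
u | a
r | 1
s | 1

yes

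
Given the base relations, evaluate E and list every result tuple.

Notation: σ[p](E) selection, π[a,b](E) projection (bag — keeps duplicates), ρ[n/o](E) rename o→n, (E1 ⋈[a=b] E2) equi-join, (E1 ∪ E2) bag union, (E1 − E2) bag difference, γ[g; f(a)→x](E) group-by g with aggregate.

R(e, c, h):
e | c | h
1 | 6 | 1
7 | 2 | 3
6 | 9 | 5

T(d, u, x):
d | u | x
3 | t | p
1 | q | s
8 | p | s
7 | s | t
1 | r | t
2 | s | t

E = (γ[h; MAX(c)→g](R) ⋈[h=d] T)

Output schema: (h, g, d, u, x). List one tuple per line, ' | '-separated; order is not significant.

Stepwise |·|:
  R → 3
  γ[h; MAX(c)→g](R) → 3
  T → 6
  (γ[h; MAX(c)→g](R) ⋈[h=d] T) → 3

== RESULT ==
h | g | d | u | x
1 | 6 | 1 | q | s
1 | 6 | 1 | r | t
3 | 2 | 3 | t | p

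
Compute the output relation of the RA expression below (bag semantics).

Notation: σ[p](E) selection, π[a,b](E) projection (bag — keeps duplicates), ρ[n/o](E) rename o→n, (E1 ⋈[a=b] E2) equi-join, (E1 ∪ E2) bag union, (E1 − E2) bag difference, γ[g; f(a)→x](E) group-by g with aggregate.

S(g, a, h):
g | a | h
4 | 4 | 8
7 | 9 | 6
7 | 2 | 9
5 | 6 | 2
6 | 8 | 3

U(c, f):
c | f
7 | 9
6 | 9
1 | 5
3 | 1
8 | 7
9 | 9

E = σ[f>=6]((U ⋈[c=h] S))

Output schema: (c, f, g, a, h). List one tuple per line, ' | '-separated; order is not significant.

Stepwise |·|:
  U → 6
  S → 5
  (U ⋈[c=h] S) → 4
  σ[f>=6]((U ⋈[c=h] S)) → 3

== RESULT ==
c | f | g | a | h
6 | 9 | 7 | 9 | 6
8 | 7 | 4 | 4 | 8
9 | 9 | 7 | 2 | 9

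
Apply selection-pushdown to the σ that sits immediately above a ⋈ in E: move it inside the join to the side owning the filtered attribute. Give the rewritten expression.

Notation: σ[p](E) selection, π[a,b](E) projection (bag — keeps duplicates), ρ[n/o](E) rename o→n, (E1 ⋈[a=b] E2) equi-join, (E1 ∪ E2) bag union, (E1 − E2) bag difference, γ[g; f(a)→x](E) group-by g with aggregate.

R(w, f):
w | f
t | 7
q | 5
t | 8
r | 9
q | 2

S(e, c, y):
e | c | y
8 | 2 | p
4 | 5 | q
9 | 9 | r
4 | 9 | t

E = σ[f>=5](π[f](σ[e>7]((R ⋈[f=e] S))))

σ filters on e, owned by the right side.
E' = σ[f>=5](π[f]((R ⋈[f=e] σ[e>7](S))))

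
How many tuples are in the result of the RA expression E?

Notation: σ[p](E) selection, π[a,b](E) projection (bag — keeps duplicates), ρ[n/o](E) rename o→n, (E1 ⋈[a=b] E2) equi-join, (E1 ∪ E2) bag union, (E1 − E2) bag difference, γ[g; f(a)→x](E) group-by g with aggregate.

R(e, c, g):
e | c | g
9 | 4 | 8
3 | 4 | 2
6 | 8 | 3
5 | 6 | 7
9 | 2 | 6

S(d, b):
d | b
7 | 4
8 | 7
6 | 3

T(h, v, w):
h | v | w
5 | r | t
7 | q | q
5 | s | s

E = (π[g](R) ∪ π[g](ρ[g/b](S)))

Stepwise |·|:
  R → 5
  π[g](R) → 5
  S → 3
  ρ[g/b](S) → 3
  π[g](ρ[g/b](S)) → 3
  (π[g](R) ∪ π[g](ρ[g/b](S))) → 8

|E| = 8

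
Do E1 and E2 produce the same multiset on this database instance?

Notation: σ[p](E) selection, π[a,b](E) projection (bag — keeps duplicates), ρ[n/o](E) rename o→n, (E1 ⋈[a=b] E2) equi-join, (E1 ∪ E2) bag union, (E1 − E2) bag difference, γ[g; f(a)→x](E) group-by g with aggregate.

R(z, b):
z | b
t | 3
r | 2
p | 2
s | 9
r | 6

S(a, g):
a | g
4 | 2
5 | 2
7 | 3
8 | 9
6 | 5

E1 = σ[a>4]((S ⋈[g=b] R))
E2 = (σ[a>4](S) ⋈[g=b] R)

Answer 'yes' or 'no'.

E1 subexpression sizes:
  S → 5
  R → 5
  (S ⋈[g=b] R) → 6
  σ[a>4]((S ⋈[g=b] R)) → 4
E2 subexpression sizes:
  S → 5
  σ[a>4](S) → 4
  R → 5
  (σ[a>4](S) ⋈[g=b] R) → 4

E1 and E2 produce the same multiset:
a | g | z | b
5 | 2 | p | 2
5 | 2 | r | 2
7 | 3 | t | 3
8 | 9 | s | 9

yes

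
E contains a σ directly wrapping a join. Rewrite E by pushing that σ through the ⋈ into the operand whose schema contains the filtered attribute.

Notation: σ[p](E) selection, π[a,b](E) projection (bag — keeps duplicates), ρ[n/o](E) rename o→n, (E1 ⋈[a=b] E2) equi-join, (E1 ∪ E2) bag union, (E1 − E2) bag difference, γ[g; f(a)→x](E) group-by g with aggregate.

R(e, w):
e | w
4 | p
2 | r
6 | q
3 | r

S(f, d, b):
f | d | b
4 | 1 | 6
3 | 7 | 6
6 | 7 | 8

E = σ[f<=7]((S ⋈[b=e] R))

σ filters on f, owned by the left side.
E' = (σ[f<=7](S) ⋈[b=e] R)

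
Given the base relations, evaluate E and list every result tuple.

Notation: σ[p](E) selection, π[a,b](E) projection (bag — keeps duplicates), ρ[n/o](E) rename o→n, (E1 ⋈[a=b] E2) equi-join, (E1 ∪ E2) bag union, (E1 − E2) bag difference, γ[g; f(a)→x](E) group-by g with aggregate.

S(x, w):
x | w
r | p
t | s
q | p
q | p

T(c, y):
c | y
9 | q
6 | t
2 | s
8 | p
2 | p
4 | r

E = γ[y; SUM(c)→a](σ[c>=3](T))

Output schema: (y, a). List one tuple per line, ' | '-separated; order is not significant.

Subexpression sizes:
  T → 6
  σ[c>=3](T) → 4
  γ[y; SUM(c)→a](σ[c>=3](T)) → 4

== RESULT ==
y | a
p | 8
q | 9
r | 4
t | 6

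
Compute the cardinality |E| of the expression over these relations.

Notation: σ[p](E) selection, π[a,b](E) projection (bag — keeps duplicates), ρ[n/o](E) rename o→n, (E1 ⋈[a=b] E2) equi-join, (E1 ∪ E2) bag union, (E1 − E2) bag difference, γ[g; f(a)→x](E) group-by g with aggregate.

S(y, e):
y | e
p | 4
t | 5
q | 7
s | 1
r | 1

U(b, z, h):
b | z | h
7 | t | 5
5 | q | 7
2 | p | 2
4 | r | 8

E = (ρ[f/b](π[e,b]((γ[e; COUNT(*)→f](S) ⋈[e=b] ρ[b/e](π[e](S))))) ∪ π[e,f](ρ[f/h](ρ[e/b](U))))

Row counts bottom-up:
  S → 5
  γ[e; COUNT(*)→f](S) → 4
  S → 5
  π[e](S) → 5
  ρ[b/e](π[e](S)) → 5
  (γ[e; COUNT(*)→f](S) ⋈[e=b] ρ[b/e](π[e](S))) → 5
  π[e,b]((γ[e; COUNT(*)→f](S) ⋈[e=b] ρ[b/e](π[e](S)))) → 5
  ρ[f/b](π[e,b]((γ[e; COUNT(*)→f](S) ⋈[e=b] ρ[b/e](π[e](S))))) → 5
  U → 4
  ρ[e/b](U) → 4
  ρ[f/h](ρ[e/b](U)) → 4
  π[e,f](ρ[f/h](ρ[e/b](U))) → 4
  (ρ[f/b](π[e,b]((γ[e; COUNT(*)→f](S) ⋈[e=b] ρ[b/e](π[e](S))))) ∪ π[e,f](ρ[f/h](ρ[e/b](U)))) → 9

|E| = 9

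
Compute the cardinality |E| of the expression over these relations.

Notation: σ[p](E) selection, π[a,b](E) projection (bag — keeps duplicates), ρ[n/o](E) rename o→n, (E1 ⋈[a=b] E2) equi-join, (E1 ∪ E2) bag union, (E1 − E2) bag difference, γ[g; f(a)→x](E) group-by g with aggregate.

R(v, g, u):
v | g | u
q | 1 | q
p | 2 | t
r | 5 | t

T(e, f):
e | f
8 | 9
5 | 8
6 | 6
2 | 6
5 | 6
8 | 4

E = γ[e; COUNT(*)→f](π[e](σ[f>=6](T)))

Subexpression sizes:
  T → 6
  σ[f>=6](T) → 5
  π[e](σ[f>=6](T)) → 5
  γ[e; COUNT(*)→f](π[e](σ[f>=6](T))) → 4

|E| = 4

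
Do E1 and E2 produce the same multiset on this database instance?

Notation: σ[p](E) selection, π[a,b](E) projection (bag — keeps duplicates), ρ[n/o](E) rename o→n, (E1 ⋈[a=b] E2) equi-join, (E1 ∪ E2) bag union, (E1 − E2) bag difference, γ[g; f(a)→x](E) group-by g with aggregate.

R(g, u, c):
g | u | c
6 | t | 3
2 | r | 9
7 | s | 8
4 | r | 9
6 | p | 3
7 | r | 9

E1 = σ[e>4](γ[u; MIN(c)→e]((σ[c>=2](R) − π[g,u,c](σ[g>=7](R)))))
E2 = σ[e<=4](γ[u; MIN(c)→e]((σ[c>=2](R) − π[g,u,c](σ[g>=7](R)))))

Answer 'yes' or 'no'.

E1 subexpression sizes:
  R → 6
  σ[c>=2](R) → 6
  R → 6
  σ[g>=7](R) → 2
  π[g,u,c](σ[g>=7](R)) → 2
  (σ[c>=2](R) − π[g,u,c](σ[g>=7](R))) → 4
  γ[u; MIN(c)→e]((σ[c>=2](R) − π[g,u,c](σ[g>=7](R)))) → 3
  σ[e>4](γ[u; MIN(c)→e]((σ[c>=2](R) − π[g,u,c](σ[g>=7](R))))) → 1
E2 subexpression sizes:
  R → 6
  σ[c>=2](R) → 6
  R → 6
  σ[g>=7](R) → 2
  π[g,u,c](σ[g>=7](R)) → 2
  (σ[c>=2](R) − π[g,u,c](σ[g>=7](R))) → 4
  γ[u; MIN(c)→e]((σ[c>=2](R) − π[g,u,c](σ[g>=7](R)))) → 3
  σ[e<=4](γ[u; MIN(c)→e]((σ[c>=2](R) − π[g,u,c](σ[g>=7](R))))) → 2

E1 result:
u | e
r | 9
E2 result:
u | e
p | 3
t | 3
Witness: ('t', 3) appears 0× in E1 but 1× in E2.

no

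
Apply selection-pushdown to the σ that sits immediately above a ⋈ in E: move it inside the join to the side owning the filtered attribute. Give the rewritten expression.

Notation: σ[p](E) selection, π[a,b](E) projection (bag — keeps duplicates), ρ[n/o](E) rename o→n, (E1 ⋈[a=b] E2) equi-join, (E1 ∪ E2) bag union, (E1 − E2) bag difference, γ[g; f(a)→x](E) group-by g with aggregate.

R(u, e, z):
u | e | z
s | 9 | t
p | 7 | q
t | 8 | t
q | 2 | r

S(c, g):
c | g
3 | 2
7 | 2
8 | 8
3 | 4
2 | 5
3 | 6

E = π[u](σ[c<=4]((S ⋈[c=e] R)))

σ filters on c, owned by the left side.
E' = π[u]((σ[c<=4](S) ⋈[c=e] R))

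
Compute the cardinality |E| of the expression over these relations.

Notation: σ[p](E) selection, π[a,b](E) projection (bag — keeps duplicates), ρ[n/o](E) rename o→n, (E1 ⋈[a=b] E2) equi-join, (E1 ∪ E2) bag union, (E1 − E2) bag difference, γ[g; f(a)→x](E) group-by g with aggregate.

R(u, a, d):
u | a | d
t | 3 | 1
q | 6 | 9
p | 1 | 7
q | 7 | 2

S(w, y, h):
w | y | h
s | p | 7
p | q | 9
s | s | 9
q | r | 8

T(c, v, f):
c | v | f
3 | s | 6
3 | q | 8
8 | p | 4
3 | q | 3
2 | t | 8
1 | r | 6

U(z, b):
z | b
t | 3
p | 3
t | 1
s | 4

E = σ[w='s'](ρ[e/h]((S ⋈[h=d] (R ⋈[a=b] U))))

Row counts bottom-up:
  S → 4
  R → 4
  U → 4
  (R ⋈[a=b] U) → 3
  (S ⋈[h=d] (R ⋈[a=b] U)) → 1
  ρ[e/h]((S ⋈[h=d] (R ⋈[a=b] U))) → 1
  σ[w='s'](ρ[e/h]((S ⋈[h=d] (R ⋈[a=b] U)))) → 1

|E| = 1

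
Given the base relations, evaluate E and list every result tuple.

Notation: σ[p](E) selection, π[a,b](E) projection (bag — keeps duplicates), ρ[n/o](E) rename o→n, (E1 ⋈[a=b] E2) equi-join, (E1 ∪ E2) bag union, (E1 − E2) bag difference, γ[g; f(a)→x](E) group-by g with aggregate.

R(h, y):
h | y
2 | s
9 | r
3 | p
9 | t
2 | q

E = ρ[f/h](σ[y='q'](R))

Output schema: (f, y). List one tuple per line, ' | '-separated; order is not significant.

Per-node cardinality:
  R → 5
  σ[y='q'](R) → 1
  ρ[f/h](σ[y='q'](R)) → 1

== RESULT ==
f | y
2 | q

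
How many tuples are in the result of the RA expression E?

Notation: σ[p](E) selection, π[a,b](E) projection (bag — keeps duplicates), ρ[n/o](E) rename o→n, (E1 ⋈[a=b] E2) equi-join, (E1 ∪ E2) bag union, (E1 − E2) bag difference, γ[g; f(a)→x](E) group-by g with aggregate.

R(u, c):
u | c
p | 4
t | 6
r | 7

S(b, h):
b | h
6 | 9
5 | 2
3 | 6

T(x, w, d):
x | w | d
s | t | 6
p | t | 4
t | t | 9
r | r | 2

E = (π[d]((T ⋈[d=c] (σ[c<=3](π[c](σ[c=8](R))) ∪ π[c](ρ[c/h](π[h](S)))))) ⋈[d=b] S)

Row counts bottom-up:
  T → 4
  R → 3
  σ[c=8](R) → 0
  π[c](σ[c=8](R)) → 0
  σ[c<=3](π[c](σ[c=8](R))) → 0
  S → 3
  π[h](S) → 3
  ρ[c/h](π[h](S)) → 3
  π[c](ρ[c/h](π[h](S))) → 3
  (σ[c<=3](π[c](σ[c=8](R))) ∪ π[c](ρ[c/h](π[h](S)))) → 3
  (T ⋈[d=c] (σ[c<=3](π[c](σ[c=8](R))) ∪ π[c](ρ[c/h](π[h](S))))) → 3
  π[d]((T ⋈[d=c] (σ[c<=3](π[c](σ[c=8](R))) ∪ π[c](ρ[c/h](π[h](S)))))) → 3
  S → 3
  (π[d]((T ⋈[d=c] (σ[c<=3](π[c](σ[c=8](R))) ∪ π[c](ρ[c/h](π[h](S)))))) ⋈[d=b] S) → 1

|E| = 1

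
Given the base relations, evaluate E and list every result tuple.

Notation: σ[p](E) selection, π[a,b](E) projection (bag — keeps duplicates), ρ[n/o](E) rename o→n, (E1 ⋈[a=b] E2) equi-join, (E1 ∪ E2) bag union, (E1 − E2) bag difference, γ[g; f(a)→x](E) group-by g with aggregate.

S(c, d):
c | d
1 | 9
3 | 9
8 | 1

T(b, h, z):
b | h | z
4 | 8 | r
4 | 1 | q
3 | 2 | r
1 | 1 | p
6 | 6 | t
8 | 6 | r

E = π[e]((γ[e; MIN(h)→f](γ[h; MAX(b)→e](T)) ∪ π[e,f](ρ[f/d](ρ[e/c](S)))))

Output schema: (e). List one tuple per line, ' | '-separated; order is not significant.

Per-node cardinality:
  T → 6
  γ[h; MAX(b)→e](T) → 4
  γ[e; MIN(h)→f](γ[h; MAX(b)→e](T)) → 3
  S → 3
  ρ[e/c](S) → 3
  ρ[f/d](ρ[e/c](S)) → 3
  π[e,f](ρ[f/d](ρ[e/c](S))) → 3
  (γ[e; MIN(h)→f](γ[h; MAX(b)→e](T)) ∪ π[e,f](ρ[f/d](ρ[e/c](S)))) → 6
  π[e]((γ[e; MIN(h)→f](γ[h; MAX(b)→e](T)) ∪ π[e,f](ρ[f/d](ρ[e/c](S))))) → 6

== RESULT ==
e
1
3
3
4
8
8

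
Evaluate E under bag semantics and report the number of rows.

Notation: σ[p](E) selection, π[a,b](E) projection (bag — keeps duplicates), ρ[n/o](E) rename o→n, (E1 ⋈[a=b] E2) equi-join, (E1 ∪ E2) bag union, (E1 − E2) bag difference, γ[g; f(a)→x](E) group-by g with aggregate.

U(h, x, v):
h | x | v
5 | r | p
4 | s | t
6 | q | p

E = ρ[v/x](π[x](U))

Per-node cardinality:
  U → 3
  π[x](U) → 3
  ρ[v/x](π[x](U)) → 3

|E| = 3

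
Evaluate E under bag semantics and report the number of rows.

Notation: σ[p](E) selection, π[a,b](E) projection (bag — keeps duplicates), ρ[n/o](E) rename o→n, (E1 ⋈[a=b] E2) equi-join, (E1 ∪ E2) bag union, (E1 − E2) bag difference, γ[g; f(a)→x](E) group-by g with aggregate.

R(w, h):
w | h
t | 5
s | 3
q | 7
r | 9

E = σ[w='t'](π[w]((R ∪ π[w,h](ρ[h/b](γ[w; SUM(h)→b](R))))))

Per-node cardinality:
  R → 4
  R → 4
  γ[w; SUM(h)→b](R) → 4
  ρ[h/b](γ[w; SUM(h)→b](R)) → 4
  π[w,h](ρ[h/b](γ[w; SUM(h)→b](R))) → 4
  (R ∪ π[w,h](ρ[h/b](γ[w; SUM(h)→b](R)))) → 8
  π[w]((R ∪ π[w,h](ρ[h/b](γ[w; SUM(h)→b](R))))) → 8
  σ[w='t'](π[w]((R ∪ π[w,h](ρ[h/b](γ[w; SUM(h)→b](R)))))) → 2

|E| = 2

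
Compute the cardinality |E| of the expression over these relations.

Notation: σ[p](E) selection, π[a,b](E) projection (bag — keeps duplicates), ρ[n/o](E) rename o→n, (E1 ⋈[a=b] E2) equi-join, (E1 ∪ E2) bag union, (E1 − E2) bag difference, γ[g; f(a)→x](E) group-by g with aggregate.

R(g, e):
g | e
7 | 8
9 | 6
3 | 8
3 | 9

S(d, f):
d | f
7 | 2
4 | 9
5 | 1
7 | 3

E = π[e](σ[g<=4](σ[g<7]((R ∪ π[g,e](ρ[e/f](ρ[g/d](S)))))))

Stepwise |·|:
  R → 4
  S → 4
  ρ[g/d](S) → 4
  ρ[e/f](ρ[g/d](S)) → 4
  π[g,e](ρ[e/f](ρ[g/d](S))) → 4
  (R ∪ π[g,e](ρ[e/f](ρ[g/d](S)))) → 8
  σ[g<7]((R ∪ π[g,e](ρ[e/f](ρ[g/d](S))))) → 4
  σ[g<=4](σ[g<7]((R ∪ π[g,e](ρ[e/f](ρ[g/d](S)))))) → 3
  π[e](σ[g<=4](σ[g<7]((R ∪ π[g,e](ρ[e/f](ρ[g/d](S))))))) → 3

|E| = 3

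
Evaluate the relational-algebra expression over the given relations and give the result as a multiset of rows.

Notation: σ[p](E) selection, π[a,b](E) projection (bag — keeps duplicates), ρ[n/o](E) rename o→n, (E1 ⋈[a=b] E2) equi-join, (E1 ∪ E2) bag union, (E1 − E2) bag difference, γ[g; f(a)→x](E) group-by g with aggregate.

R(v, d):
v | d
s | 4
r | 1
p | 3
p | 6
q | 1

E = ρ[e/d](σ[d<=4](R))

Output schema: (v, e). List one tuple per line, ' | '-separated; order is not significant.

Row counts bottom-up:
  R → 5
  σ[d<=4](R) → 4
  ρ[e/d](σ[d<=4](R)) → 4

== RESULT ==
v | e
p | 3
q | 1
r | 1
s | 4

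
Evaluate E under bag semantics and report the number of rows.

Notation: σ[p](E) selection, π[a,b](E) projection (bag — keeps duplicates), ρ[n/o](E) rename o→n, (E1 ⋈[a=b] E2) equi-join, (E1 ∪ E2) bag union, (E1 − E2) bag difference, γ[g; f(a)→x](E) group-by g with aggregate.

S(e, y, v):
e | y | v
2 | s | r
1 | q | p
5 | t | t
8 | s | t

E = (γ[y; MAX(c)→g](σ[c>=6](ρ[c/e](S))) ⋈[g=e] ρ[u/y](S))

Row counts bottom-up:
  S → 4
  ρ[c/e](S) → 4
  σ[c>=6](ρ[c/e](S)) → 1
  γ[y; MAX(c)→g](σ[c>=6](ρ[c/e](S))) → 1
  S → 4
  ρ[u/y](S) → 4
  (γ[y; MAX(c)→g](σ[c>=6](ρ[c/e](S))) ⋈[g=e] ρ[u/y](S)) → 1

|E| = 1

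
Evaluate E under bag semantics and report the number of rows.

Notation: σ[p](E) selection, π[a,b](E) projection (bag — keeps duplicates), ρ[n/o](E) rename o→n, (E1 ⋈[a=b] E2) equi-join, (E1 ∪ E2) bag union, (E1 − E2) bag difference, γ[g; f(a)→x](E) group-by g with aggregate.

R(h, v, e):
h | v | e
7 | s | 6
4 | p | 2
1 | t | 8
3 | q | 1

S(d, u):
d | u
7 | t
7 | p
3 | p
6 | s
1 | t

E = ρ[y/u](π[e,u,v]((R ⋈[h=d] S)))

Subexpression sizes:
  R → 4
  S → 5
  (R ⋈[h=d] S) → 4
  π[e,u,v]((R ⋈[h=d] S)) → 4
  ρ[y/u](π[e,u,v]((R ⋈[h=d] S))) → 4

|E| = 4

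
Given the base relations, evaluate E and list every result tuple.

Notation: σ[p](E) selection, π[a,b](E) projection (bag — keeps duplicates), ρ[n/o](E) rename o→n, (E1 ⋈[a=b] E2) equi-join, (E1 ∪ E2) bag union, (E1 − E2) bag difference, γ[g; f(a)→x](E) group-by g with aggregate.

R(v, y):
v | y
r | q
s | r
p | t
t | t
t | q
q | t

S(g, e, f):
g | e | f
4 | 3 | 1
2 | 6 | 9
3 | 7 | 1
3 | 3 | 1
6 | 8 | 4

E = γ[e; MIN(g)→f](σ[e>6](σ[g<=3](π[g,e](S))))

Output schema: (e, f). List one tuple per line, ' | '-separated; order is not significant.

Stepwise |·|:
  S → 5
  π[g,e](S) → 5
  σ[g<=3](π[g,e](S)) → 3
  σ[e>6](σ[g<=3](π[g,e](S))) → 1
  γ[e; MIN(g)→f](σ[e>6](σ[g<=3](π[g,e](S)))) → 1

== RESULT ==
e | f
7 | 3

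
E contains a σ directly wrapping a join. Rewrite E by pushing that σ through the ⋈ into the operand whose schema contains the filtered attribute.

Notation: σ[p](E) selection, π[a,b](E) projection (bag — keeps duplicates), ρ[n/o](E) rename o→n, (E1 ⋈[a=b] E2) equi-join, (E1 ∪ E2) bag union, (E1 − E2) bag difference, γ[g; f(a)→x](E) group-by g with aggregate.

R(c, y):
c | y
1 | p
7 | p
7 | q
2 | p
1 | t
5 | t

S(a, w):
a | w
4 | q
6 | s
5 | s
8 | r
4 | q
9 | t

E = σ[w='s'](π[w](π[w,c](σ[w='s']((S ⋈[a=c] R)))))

σ filters on w, owned by the left side.
E' = σ[w='s'](π[w](π[w,c]((σ[w='s'](S) ⋈[a=c] R))))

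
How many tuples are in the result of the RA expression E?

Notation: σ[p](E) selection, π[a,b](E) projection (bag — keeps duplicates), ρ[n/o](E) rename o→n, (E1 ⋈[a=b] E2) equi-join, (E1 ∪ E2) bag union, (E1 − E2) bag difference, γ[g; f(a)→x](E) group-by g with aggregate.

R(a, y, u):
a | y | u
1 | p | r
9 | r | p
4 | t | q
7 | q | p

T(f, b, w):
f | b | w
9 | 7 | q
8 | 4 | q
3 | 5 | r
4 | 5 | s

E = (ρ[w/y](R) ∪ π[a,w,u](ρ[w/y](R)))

Stepwise |·|:
  R → 4
  ρ[w/y](R) → 4
  R → 4
  ρ[w/y](R) → 4
  π[a,w,u](ρ[w/y](R)) → 4
  (ρ[w/y](R) ∪ π[a,w,u](ρ[w/y](R))) → 8

|E| = 8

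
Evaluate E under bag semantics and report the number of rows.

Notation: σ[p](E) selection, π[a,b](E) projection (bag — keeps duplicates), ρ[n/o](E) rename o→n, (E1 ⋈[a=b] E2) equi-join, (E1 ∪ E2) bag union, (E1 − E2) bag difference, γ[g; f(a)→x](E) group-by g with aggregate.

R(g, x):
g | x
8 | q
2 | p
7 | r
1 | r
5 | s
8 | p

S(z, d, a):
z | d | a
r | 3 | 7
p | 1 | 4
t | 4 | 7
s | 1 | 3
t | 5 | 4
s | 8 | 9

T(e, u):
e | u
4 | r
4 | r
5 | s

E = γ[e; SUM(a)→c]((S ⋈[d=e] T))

Stepwise |·|:
  S → 6
  T → 3
  (S ⋈[d=e] T) → 3
  γ[e; SUM(a)→c]((S ⋈[d=e] T)) → 2

|E| = 2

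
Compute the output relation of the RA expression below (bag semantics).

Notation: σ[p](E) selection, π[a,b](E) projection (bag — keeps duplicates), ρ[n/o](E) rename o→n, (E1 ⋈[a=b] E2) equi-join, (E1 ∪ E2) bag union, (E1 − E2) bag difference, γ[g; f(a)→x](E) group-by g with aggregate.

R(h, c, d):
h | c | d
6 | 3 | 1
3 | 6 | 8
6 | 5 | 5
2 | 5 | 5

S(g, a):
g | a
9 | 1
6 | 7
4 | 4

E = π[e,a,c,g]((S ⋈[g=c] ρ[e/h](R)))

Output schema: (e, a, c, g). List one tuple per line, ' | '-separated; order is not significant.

Per-node cardinality:
  S → 3
  R → 4
  ρ[e/h](R) → 4
  (S ⋈[g=c] ρ[e/h](R)) → 1
  π[e,a,c,g]((S ⋈[g=c] ρ[e/h](R))) → 1

== RESULT ==
e | a | c | g
3 | 7 | 6 | 6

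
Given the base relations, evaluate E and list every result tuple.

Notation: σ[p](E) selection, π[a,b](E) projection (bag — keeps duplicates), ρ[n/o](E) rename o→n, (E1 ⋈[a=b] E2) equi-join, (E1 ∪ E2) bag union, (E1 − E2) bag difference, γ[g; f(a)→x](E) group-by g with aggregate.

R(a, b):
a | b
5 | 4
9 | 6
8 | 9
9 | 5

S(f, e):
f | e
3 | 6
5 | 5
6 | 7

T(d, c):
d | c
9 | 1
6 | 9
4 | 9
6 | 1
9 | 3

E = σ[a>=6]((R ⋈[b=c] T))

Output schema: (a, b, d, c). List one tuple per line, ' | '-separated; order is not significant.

Stepwise |·|:
  R → 4
  T → 5
  (R ⋈[b=c] T) → 2
  σ[a>=6]((R ⋈[b=c] T)) → 2

== RESULT ==
a | b | d | c
8 | 9 | 4 | 9
8 | 9 | 6 | 9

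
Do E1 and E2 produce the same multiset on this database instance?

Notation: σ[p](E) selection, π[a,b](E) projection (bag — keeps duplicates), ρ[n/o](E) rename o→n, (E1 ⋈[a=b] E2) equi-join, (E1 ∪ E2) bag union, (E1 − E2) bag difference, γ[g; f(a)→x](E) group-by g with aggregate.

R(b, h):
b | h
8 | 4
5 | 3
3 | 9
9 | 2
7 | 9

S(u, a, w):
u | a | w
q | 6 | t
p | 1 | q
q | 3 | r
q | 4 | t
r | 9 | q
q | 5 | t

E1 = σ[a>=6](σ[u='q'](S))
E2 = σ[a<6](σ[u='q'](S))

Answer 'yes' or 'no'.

E1 stepwise |·|:
  S → 6
  σ[u='q'](S) → 4
  σ[a>=6](σ[u='q'](S)) → 1
E2 stepwise |·|:
  S → 6
  σ[u='q'](S) → 4
  σ[a<6](σ[u='q'](S)) → 3

E1 result:
u | a | w
q | 6 | t
E2 result:
u | a | w
q | 3 | r
q | 4 | t
q | 5 | t
Witness: ('q', 3, 'r') appears 0× in E1 but 1× in E2.

no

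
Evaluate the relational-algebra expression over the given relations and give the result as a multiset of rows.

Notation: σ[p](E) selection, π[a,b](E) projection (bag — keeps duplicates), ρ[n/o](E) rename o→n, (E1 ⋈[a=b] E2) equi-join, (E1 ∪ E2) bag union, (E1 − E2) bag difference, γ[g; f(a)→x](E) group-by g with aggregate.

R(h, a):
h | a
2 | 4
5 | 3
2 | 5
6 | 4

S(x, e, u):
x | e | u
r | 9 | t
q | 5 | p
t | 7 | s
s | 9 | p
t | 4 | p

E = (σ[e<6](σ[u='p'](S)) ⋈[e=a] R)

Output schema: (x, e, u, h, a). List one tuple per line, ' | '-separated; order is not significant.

Row counts bottom-up:
  S → 5
  σ[u='p'](S) → 3
  σ[e<6](σ[u='p'](S)) → 2
  R → 4
  (σ[e<6](σ[u='p'](S)) ⋈[e=a] R) → 3

== RESULT ==
x | e | u | h | a
q | 5 | p | 2 | 5
t | 4 | p | 2 | 4
t | 4 | p | 6 | 4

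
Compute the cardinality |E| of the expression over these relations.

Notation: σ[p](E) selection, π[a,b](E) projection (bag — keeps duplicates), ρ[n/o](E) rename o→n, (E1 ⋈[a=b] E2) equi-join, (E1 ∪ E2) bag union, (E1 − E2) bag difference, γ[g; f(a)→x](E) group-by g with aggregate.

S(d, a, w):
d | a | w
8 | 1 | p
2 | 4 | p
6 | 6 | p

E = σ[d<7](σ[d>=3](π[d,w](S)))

Per-node cardinality:
  S → 3
  π[d,w](S) → 3
  σ[d>=3](π[d,w](S)) → 2
  σ[d<7](σ[d>=3](π[d,w](S))) → 1

|E| = 1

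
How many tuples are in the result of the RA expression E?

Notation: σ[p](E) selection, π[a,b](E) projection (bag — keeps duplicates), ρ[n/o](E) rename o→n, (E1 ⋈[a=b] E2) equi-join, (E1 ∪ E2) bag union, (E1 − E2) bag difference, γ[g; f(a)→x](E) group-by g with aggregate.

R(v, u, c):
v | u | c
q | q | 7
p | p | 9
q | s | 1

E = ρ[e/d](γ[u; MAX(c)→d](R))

Row counts bottom-up:
  R → 3
  γ[u; MAX(c)→d](R) → 3
  ρ[e/d](γ[u; MAX(c)→d](R)) → 3

|E| = 3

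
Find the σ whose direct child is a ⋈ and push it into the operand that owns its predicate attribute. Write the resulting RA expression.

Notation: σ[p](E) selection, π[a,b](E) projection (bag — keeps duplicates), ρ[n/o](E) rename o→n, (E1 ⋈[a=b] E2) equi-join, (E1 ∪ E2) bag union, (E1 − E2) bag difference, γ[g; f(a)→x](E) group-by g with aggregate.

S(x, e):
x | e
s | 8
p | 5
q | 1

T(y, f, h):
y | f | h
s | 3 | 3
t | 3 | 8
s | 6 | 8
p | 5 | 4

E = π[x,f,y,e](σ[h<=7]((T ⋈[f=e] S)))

σ filters on h, owned by the left side.
E' = π[x,f,y,e]((σ[h<=7](T) ⋈[f=e] S))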